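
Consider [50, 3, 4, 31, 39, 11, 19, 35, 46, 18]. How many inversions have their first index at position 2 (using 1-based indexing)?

0

The element at index 2 is 3.
Elements after it: 4, 31, 39, 11, 19, 35, 46, 18
None of them are smaller than 3.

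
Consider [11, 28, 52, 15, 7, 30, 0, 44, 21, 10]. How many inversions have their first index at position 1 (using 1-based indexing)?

3

The element at index 1 is 11.
Elements after it: 28, 52, 15, 7, 30, 0, 44, 21, 10
Those smaller than 11: 7, 0, 10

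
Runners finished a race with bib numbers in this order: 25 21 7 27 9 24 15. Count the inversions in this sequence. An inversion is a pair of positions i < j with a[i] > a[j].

Listing every pair i<j with a[i]>a[j] (using 0-based positions):
(0,1): 25 > 21
(0,2): 25 > 7
(0,4): 25 > 9
(0,5): 25 > 24
(0,6): 25 > 15
(1,2): 21 > 7
(1,4): 21 > 9
(1,6): 21 > 15
(3,4): 27 > 9
(3,5): 27 > 24
(3,6): 27 > 15
(5,6): 24 > 15
That's 12 pairs.

12 inversions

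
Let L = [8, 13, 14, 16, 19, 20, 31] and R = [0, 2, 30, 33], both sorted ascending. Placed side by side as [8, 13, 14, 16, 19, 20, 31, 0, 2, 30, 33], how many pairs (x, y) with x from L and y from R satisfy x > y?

15

For each element r of the right run, count left-run elements greater than r:
r = 0: 8, 13, 14, 16, 19, 20, 31 → 7
r = 2: 8, 13, 14, 16, 19, 20, 31 → 7
r = 30: 31 → 1
r = 33: none → 0
Cross-inversions: 7 + 7 + 1 + 0 = 15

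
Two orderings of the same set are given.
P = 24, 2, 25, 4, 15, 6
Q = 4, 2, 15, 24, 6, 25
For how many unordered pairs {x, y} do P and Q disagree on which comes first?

7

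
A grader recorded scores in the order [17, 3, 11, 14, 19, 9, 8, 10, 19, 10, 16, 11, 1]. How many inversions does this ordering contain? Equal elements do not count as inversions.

41 out-of-order pairs

Count, for each position, how many later elements it exceeds:
17: 10
3: 1
11: 5
14: 6
19: 7
9: 2
8: 1
10: 1
19: 4
10: 1
16: 2
11: 1
1: 0
Sum: 10 + 1 + 5 + 6 + 7 + 2 + 1 + 1 + 4 + 1 + 2 + 1 + 0 = 41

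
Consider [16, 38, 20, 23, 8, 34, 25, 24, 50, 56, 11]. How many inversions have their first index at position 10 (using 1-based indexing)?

1

The element at index 10 is 56.
Elements after it: 11
Those smaller than 56: 11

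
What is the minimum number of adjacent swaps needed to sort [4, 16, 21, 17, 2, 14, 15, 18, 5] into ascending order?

18

The minimum number of adjacent swaps to sort an array equals its inversion count, since every such swap removes exactly one inversion.
Count inversions — for each element, later elements that are smaller:
4: 2 → 1
16: 2, 14, 15, 5 → 4
21: 17, 2, 14, 15, 18, 5 → 6
17: 2, 14, 15, 5 → 4
2: none → 0
14: 5 → 1
15: 5 → 1
18: 5 → 1
5: none → 0
Total inversions: 1 + 4 + 6 + 4 + 0 + 1 + 1 + 1 + 0 = 18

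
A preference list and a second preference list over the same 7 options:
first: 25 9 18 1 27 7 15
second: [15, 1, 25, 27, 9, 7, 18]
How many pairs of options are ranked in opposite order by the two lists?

12 pairs

Assign each item its position (1..7) in the first ordering, then rewrite the second ordering as that position sequence:
positions: 25→1, 9→2, 18→3, 1→4, 27→5, 7→6, 15→7
second ordering as positions: [7, 4, 1, 5, 2, 6, 3]
Discordant pairs = inversions in this position sequence.
7: 4, 1, 5, 2, 6, 3 → 6
4: 1, 2, 3 → 3
1: 0
5: 2, 3 → 2
2: 0
6: 3 → 1
3: 0
Total: 6 + 3 + 0 + 2 + 0 + 1 + 0 = 12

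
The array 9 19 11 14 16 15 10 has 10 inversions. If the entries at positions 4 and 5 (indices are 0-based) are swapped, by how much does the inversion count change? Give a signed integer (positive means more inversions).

-1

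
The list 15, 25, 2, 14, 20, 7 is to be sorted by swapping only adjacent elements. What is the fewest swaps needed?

9

Minimum adjacent swaps = number of inversions (each swap of adjacent out-of-order elements removes one inversion and no swap can remove more).
Count inversions — for each element, later elements that are smaller:
15: 2, 14, 7 → 3
25: 2, 14, 20, 7 → 4
2: none → 0
14: 7 → 1
20: 7 → 1
7: none → 0
Total inversions: 3 + 4 + 0 + 1 + 1 + 0 = 9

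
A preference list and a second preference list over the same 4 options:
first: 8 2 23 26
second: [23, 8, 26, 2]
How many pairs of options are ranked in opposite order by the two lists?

Assign each item its position (1..4) in the first ordering, then rewrite the second ordering as that position sequence:
positions: 8→1, 2→2, 23→3, 26→4
second ordering as positions: [3, 1, 4, 2]
Discordant pairs = inversions in this position sequence.
3: 1, 2 → 2
1: 0
4: 2 → 1
2: 0
Total: 2 + 0 + 1 + 0 = 3

3 pairs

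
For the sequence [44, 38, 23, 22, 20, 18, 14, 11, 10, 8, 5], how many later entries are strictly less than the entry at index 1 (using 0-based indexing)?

The element at index 1 is 38.
Elements after it: 23, 22, 20, 18, 14, 11, 10, 8, 5
Those smaller than 38: 23, 22, 20, 18, 14, 11, 10, 8, 5

9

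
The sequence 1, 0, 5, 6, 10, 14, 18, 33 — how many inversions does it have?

Element-by-element contributions:
1: 1
0: 0
5: 0
6: 0
10: 0
14: 0
18: 0
33: 0
Sum: 1 + 0 + 0 + 0 + 0 + 0 + 0 + 0 = 1

1 inversion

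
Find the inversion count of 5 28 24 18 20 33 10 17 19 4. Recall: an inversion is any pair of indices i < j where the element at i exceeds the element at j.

28 inversions

Element-by-element contributions:
5: 1
28: 7
24: 6
18: 3
20: 4
33: 4
10: 1
17: 1
19: 1
4: 0
Sum: 1 + 7 + 6 + 3 + 4 + 4 + 1 + 1 + 1 + 0 = 28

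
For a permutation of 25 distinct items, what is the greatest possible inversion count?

300 inversions

A reversed (strictly descending) arrangement makes every pair an inversion, giving C(25, 2) inversions.
C(25, 2) = 25·24/2 = 300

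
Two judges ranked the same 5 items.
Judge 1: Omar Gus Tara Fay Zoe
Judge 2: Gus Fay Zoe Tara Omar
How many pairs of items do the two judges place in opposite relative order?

6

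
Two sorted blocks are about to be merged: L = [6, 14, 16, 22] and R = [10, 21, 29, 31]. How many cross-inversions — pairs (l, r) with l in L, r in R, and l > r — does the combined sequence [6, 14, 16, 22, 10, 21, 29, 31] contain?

4

For each element r of the right run, count left-run elements greater than r:
r = 10: 14, 16, 22 → 3
r = 21: 22 → 1
r = 29: none → 0
r = 31: none → 0
Cross-inversions: 3 + 1 + 0 + 0 = 4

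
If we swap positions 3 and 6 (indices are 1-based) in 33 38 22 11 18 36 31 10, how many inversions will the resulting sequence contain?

20 inversions

Positions 3 and 6 hold 22 and 36; after swapping, the array is [33, 38, 36, 11, 18, 22, 31, 10].
Element-by-element contributions:
33 → 11, 18, 22, 31, 10 → 5
38 → 36, 11, 18, 22, 31, 10 → 6
36 → 11, 18, 22, 31, 10 → 5
11 → 10 → 1
18 → 10 → 1
22 → 10 → 1
31 → 10 → 1
10 → none → 0
Sum: 5 + 6 + 5 + 1 + 1 + 1 + 1 + 0 = 20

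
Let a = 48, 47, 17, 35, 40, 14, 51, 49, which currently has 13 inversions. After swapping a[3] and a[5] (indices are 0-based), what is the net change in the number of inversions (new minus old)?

Positions 3 and 5 hold 35 and 14; after swapping, the array is [48, 47, 17, 14, 40, 35, 51, 49].
Element-by-element contributions:
48: 5
47: 4
17: 1
14: 0
40: 1
35: 0
51: 1
49: 0
Sum: 5 + 4 + 1 + 0 + 1 + 0 + 1 + 0 = 12
Change: 12 − 13 = -1

-1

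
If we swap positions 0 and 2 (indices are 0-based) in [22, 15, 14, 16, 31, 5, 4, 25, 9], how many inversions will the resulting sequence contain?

Inversions: 19

Positions 0 and 2 hold 22 and 14; after swapping, the array is [14, 15, 22, 16, 31, 5, 4, 25, 9].
Element-by-element contributions:
14: 3
15: 3
22: 4
16: 3
31: 4
5: 1
4: 0
25: 1
9: 0
Sum: 3 + 3 + 4 + 3 + 4 + 1 + 0 + 1 + 0 = 19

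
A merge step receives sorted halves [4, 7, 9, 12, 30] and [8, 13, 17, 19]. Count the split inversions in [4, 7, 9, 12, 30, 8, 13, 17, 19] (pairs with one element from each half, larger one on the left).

Count, for every r in R, how many entries of L exceed r:
r = 8: 9, 12, 30 → 3
r = 13: 30 → 1
r = 17: 30 → 1
r = 19: 30 → 1
Cross-inversions: 3 + 1 + 1 + 1 = 6

6 split inversions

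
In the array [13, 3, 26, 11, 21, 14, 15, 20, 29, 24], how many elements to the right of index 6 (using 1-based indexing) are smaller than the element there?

The element at index 6 is 14.
Elements after it: 15, 20, 29, 24
None of them are smaller than 14.

0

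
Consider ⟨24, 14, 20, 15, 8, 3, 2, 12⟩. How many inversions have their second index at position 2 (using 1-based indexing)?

The element at index 2 is 14.
Elements before it: 24
Those larger than 14: 24

1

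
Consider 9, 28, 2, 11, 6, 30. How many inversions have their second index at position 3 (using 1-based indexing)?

The element at index 3 is 2.
Elements before it: 9, 28
Those larger than 2: 9, 28

2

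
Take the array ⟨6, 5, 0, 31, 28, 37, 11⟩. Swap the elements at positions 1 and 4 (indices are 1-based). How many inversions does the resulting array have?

8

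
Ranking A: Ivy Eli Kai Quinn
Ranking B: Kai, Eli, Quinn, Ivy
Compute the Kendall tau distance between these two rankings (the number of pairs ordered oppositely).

There are 4 discordant pairs.

Assign each item its position (1..4) in the first ordering, then rewrite the second ordering as that position sequence:
positions: Ivy→1, Eli→2, Kai→3, Quinn→4
second ordering as positions: [3, 2, 4, 1]
Discordant pairs = inversions in this position sequence.
3: 2, 1 → 2
2: 1 → 1
4: 1 → 1
1: 0
Total: 2 + 1 + 1 + 0 = 4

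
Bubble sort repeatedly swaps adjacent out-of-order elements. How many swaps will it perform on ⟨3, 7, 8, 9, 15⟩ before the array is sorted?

0 adjacent swaps

Each adjacent swap fixes exactly one inversion, so the minimum swap count equals the number of inversions.
Count inversions — for each element, later elements that are smaller:
3: none → 0
7: none → 0
8: none → 0
9: none → 0
15: none → 0
Total inversions: 0 + 0 + 0 + 0 + 0 = 0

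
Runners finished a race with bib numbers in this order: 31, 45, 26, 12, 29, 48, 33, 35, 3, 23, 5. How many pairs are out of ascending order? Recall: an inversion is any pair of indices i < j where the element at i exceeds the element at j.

For each element, count later entries that are smaller:
31: 6
45: 8
26: 4
12: 2
29: 3
48: 5
33: 3
35: 3
3: 0
23: 1
5: 0
Sum: 6 + 8 + 4 + 2 + 3 + 5 + 3 + 3 + 0 + 1 + 0 = 35

35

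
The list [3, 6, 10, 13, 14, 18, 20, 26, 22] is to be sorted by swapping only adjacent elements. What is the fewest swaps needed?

Each adjacent swap fixes exactly one inversion, so the minimum swap count equals the number of inversions.
Count inversions — for each element, later elements that are smaller:
3: none → 0
6: none → 0
10: none → 0
13: none → 0
14: none → 0
18: none → 0
20: none → 0
26: 22 → 1
22: none → 0
Total inversions: 0 + 0 + 0 + 0 + 0 + 0 + 0 + 1 + 0 = 1

1 swap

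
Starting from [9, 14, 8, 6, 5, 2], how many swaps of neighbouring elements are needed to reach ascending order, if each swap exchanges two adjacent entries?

Minimum adjacent swaps = number of inversions (each swap of adjacent out-of-order elements removes one inversion and no swap can remove more).
Count inversions — for each element, later elements that are smaller:
9: 8, 6, 5, 2 → 4
14: 8, 6, 5, 2 → 4
8: 6, 5, 2 → 3
6: 5, 2 → 2
5: 2 → 1
2: none → 0
Total inversions: 4 + 4 + 3 + 2 + 1 + 0 = 14

14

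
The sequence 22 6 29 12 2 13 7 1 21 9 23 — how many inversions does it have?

28

Count, for each position, how many later elements it exceeds:
22: 8
6: 2
29: 8
12: 4
2: 1
13: 3
7: 1
1: 0
21: 1
9: 0
23: 0
Sum: 8 + 2 + 8 + 4 + 1 + 3 + 1 + 0 + 1 + 0 + 0 = 28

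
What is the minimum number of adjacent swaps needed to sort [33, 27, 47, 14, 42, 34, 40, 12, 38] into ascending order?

There are 19 adjacent swaps.

Minimum adjacent swaps = number of inversions (each swap of adjacent out-of-order elements removes one inversion and no swap can remove more).
Count inversions — for each element, later elements that are smaller:
33: 27, 14, 12 → 3
27: 14, 12 → 2
47: 14, 42, 34, 40, 12, 38 → 6
14: 12 → 1
42: 34, 40, 12, 38 → 4
34: 12 → 1
40: 12, 38 → 2
12: none → 0
38: none → 0
Total inversions: 3 + 2 + 6 + 1 + 4 + 1 + 2 + 0 + 0 = 19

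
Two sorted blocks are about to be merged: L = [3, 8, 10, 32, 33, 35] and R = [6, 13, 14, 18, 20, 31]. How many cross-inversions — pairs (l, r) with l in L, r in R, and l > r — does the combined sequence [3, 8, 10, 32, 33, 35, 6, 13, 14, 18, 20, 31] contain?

20

Count, for every r in R, how many entries of L exceed r:
r = 6: 8, 10, 32, 33, 35 → 5
r = 13: 32, 33, 35 → 3
r = 14: 32, 33, 35 → 3
r = 18: 32, 33, 35 → 3
r = 20: 32, 33, 35 → 3
r = 31: 32, 33, 35 → 3
Cross-inversions: 5 + 3 + 3 + 3 + 3 + 3 = 20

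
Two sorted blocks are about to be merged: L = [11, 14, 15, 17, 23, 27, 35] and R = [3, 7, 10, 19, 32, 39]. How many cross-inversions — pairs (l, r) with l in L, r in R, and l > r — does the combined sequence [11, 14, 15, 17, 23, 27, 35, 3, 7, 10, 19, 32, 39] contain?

There are 25 cross-inversions.

Count, for every r in R, how many entries of L exceed r:
r = 3: 11, 14, 15, 17, 23, 27, 35 → 7
r = 7: 11, 14, 15, 17, 23, 27, 35 → 7
r = 10: 11, 14, 15, 17, 23, 27, 35 → 7
r = 19: 23, 27, 35 → 3
r = 32: 35 → 1
r = 39: none → 0
Cross-inversions: 7 + 7 + 7 + 3 + 1 + 0 = 25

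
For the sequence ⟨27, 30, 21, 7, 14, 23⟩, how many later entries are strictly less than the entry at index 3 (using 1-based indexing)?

2

The element at index 3 is 21.
Elements after it: 7, 14, 23
Those smaller than 21: 7, 14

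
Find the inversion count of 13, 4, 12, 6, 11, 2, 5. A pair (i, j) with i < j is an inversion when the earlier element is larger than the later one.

Count, for each position, how many later elements it exceeds:
13 → 4, 12, 6, 11, 2, 5 → 6
4 → 2 → 1
12 → 6, 11, 2, 5 → 4
6 → 2, 5 → 2
11 → 2, 5 → 2
2 → none → 0
5 → none → 0
Sum: 6 + 1 + 4 + 2 + 2 + 0 + 0 = 15

15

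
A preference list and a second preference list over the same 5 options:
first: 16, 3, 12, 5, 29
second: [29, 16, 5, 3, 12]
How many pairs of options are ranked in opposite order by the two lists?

Assign each item its position (1..5) in the first ordering, then rewrite the second ordering as that position sequence:
positions: 16→1, 3→2, 12→3, 5→4, 29→5
second ordering as positions: [5, 1, 4, 2, 3]
Discordant pairs = inversions in this position sequence.
5: 1, 4, 2, 3 → 4
1: 0
4: 2, 3 → 2
2: 0
3: 0
Total: 4 + 0 + 2 + 0 + 0 = 6

6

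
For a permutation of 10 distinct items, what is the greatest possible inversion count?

Inversions: 45

A reversed (strictly descending) arrangement makes every pair an inversion, giving C(10, 2) inversions.
C(10, 2) = 10·9/2 = 45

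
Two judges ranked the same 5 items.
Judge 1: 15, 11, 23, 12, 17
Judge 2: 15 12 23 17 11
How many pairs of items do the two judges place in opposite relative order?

4

Assign each item its position (1..5) in the first ordering, then rewrite the second ordering as that position sequence:
positions: 15→1, 11→2, 23→3, 12→4, 17→5
second ordering as positions: [1, 4, 3, 5, 2]
Discordant pairs = inversions in this position sequence.
1: 0
4: 3, 2 → 2
3: 2 → 1
5: 2 → 1
2: 0
Total: 0 + 2 + 1 + 1 + 0 = 4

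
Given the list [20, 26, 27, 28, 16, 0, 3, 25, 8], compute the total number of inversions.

23 out-of-order pairs

Count, for each position, how many later elements it exceeds:
20: 4
26: 5
27: 5
28: 5
16: 3
0: 0
3: 0
25: 1
8: 0
Sum: 4 + 5 + 5 + 5 + 3 + 0 + 0 + 1 + 0 = 23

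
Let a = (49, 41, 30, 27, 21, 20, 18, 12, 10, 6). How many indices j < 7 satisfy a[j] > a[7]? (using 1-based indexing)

The element at index 7 is 18.
Elements before it: 49, 41, 30, 27, 21, 20
Those larger than 18: 49, 41, 30, 27, 21, 20

6 such elements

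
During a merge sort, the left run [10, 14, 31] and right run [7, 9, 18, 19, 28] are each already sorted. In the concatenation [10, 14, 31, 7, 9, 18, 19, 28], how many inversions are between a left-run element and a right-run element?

Take each right-half value and tally the left-half values above it:
r = 7: 10, 14, 31 → 3
r = 9: 10, 14, 31 → 3
r = 18: 31 → 1
r = 19: 31 → 1
r = 28: 31 → 1
Cross-inversions: 3 + 3 + 1 + 1 + 1 = 9

9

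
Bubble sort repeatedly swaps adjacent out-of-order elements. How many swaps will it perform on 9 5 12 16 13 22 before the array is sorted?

The minimum number of adjacent swaps to sort an array equals its inversion count, since every such swap removes exactly one inversion.
Count inversions — for each element, later elements that are smaller:
9: 5 → 1
5: none → 0
12: none → 0
16: 13 → 1
13: none → 0
22: none → 0
Total inversions: 1 + 0 + 0 + 1 + 0 + 0 = 2

2 adjacent swaps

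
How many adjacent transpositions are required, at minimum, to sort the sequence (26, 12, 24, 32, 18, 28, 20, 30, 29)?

13

Each adjacent swap fixes exactly one inversion, so the minimum swap count equals the number of inversions.
Count inversions — for each element, later elements that are smaller:
26: 12, 24, 18, 20 → 4
12: none → 0
24: 18, 20 → 2
32: 18, 28, 20, 30, 29 → 5
18: none → 0
28: 20 → 1
20: none → 0
30: 29 → 1
29: none → 0
Total inversions: 4 + 0 + 2 + 5 + 0 + 1 + 0 + 1 + 0 = 13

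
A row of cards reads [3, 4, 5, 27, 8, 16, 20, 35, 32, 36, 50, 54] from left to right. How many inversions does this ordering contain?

Count, for each position, how many later elements it exceeds:
3 → none → 0
4 → none → 0
5 → none → 0
27 → 8, 16, 20 → 3
8 → none → 0
16 → none → 0
20 → none → 0
35 → 32 → 1
32 → none → 0
36 → none → 0
50 → none → 0
54 → none → 0
Sum: 0 + 0 + 0 + 3 + 0 + 0 + 0 + 1 + 0 + 0 + 0 + 0 = 4

4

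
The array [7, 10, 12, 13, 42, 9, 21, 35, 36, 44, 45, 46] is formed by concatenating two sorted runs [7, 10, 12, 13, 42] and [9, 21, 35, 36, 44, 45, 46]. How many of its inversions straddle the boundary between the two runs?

Take each right-half value and tally the left-half values above it:
r = 9: 10, 12, 13, 42 → 4
r = 21: 42 → 1
r = 35: 42 → 1
r = 36: 42 → 1
r = 44: none → 0
r = 45: none → 0
r = 46: none → 0
Cross-inversions: 4 + 1 + 1 + 1 + 0 + 0 + 0 = 7

7 cross-inversions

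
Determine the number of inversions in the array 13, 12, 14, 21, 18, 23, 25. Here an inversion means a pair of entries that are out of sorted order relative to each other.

2

Listing every pair i<j with a[i]>a[j] (using 1-based positions):
(1,2): 13 > 12
(4,5): 21 > 18
That's 2 pairs.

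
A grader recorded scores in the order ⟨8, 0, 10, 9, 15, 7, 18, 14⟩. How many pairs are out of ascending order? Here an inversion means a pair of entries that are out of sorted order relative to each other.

8

Sweep left to right; for each value list the smaller values that follow it:
8 → 0, 7 → 2
0 → none → 0
10 → 9, 7 → 2
9 → 7 → 1
15 → 7, 14 → 2
7 → none → 0
18 → 14 → 1
14 → none → 0
Sum: 2 + 0 + 2 + 1 + 2 + 0 + 1 + 0 = 8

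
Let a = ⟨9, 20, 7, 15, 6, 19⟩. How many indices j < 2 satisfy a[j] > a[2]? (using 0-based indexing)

The element at index 2 is 7.
Elements before it: 9, 20
Those larger than 7: 9, 20

2 such elements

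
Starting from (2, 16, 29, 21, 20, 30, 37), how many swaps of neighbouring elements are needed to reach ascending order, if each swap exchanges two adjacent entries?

3

Minimum adjacent swaps = number of inversions (each swap of adjacent out-of-order elements removes one inversion and no swap can remove more).
Count inversions — for each element, later elements that are smaller:
2: none → 0
16: none → 0
29: 21, 20 → 2
21: 20 → 1
20: none → 0
30: none → 0
37: none → 0
Total inversions: 0 + 0 + 2 + 1 + 0 + 0 + 0 = 3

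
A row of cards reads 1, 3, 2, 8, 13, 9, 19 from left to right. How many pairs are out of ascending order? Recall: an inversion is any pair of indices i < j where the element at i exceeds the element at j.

2

Count, for each position, how many later elements it exceeds:
1: 0
3: 1
2: 0
8: 0
13: 1
9: 0
19: 0
Sum: 0 + 1 + 0 + 0 + 1 + 0 + 0 = 2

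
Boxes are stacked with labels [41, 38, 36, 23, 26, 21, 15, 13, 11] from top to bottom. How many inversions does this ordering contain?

For each element, count later entries that are smaller:
41 → 38, 36, 23, 26, 21, 15, 13, 11 → 8
38 → 36, 23, 26, 21, 15, 13, 11 → 7
36 → 23, 26, 21, 15, 13, 11 → 6
23 → 21, 15, 13, 11 → 4
26 → 21, 15, 13, 11 → 4
21 → 15, 13, 11 → 3
15 → 13, 11 → 2
13 → 11 → 1
11 → none → 0
Sum: 8 + 7 + 6 + 4 + 4 + 3 + 2 + 1 + 0 = 35

35 inversions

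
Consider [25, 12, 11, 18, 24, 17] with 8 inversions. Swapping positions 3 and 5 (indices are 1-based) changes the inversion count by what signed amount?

+3

Positions 3 and 5 hold 11 and 24; after swapping, the array is [25, 12, 24, 18, 11, 17].
Element-by-element contributions:
25 → 12, 24, 18, 11, 17 → 5
12 → 11 → 1
24 → 18, 11, 17 → 3
18 → 11, 17 → 2
11 → none → 0
17 → none → 0
Sum: 5 + 1 + 3 + 2 + 0 + 0 = 11
Change: 11 − 8 = +3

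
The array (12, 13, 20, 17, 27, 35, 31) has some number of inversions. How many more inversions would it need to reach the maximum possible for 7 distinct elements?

Maximum inversions for 7 distinct elements is C(7, 2) = 7·6/2 = 21.
Current inversions — for each element, count later smaller elements:
12: 0
13: 0
20: 1
17: 0
27: 0
35: 1
31: 0
Current total: 0 + 0 + 1 + 0 + 0 + 1 + 0 = 2
Shortfall: 21 − 2 = 19

19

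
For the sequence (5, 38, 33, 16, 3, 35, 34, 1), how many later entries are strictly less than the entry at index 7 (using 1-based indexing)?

1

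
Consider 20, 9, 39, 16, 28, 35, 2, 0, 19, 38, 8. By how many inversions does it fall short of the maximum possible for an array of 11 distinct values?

Maximum inversions for 11 distinct elements is C(11, 2) = 11·10/2 = 55.
Current inversions — for each element, count later smaller elements:
20: 6
9: 3
39: 8
16: 3
28: 4
35: 4
2: 1
0: 0
19: 1
38: 1
8: 0
Current total: 6 + 3 + 8 + 3 + 4 + 4 + 1 + 0 + 1 + 1 + 0 = 31
Shortfall: 55 − 31 = 24

24 inversions short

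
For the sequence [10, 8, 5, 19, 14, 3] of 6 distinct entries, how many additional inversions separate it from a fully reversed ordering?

6

Maximum inversions for 6 distinct elements is C(6, 2) = 6·5/2 = 15.
Current inversions — for each element, count later smaller elements:
10: 3
8: 2
5: 1
19: 2
14: 1
3: 0
Current total: 3 + 2 + 1 + 2 + 1 + 0 = 9
Shortfall: 15 − 9 = 6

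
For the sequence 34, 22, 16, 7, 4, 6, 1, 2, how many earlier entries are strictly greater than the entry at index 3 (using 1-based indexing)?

2

The element at index 3 is 16.
Elements before it: 34, 22
Those larger than 16: 34, 22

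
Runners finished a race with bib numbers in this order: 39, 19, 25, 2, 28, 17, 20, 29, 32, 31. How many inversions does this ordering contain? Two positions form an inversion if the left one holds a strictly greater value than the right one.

17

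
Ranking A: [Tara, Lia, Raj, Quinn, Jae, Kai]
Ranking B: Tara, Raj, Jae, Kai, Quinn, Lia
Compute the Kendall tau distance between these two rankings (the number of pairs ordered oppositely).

6 discordant pairs

Assign each item its position (1..6) in the first ordering, then rewrite the second ordering as that position sequence:
positions: Tara→1, Lia→2, Raj→3, Quinn→4, Jae→5, Kai→6
second ordering as positions: [1, 3, 5, 6, 4, 2]
Discordant pairs = inversions in this position sequence.
1: 0
3: 2 → 1
5: 4, 2 → 2
6: 4, 2 → 2
4: 2 → 1
2: 0
Total: 0 + 1 + 2 + 2 + 1 + 0 = 6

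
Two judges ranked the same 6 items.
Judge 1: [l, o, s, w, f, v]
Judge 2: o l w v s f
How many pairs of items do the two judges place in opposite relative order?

4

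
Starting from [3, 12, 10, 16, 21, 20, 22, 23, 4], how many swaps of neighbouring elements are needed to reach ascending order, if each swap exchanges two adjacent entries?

Minimum adjacent swaps = number of inversions (each swap of adjacent out-of-order elements removes one inversion and no swap can remove more).
Count inversions — for each element, later elements that are smaller:
3: none → 0
12: 10, 4 → 2
10: 4 → 1
16: 4 → 1
21: 20, 4 → 2
20: 4 → 1
22: 4 → 1
23: 4 → 1
4: none → 0
Total inversions: 0 + 2 + 1 + 1 + 2 + 1 + 1 + 1 + 0 = 9

9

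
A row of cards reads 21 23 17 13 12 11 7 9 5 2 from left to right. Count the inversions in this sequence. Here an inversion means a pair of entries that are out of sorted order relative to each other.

43 inversions

Sweep left to right; for each value list the smaller values that follow it:
21 → 17, 13, 12, 11, 7, 9, 5, 2 → 8
23 → 17, 13, 12, 11, 7, 9, 5, 2 → 8
17 → 13, 12, 11, 7, 9, 5, 2 → 7
13 → 12, 11, 7, 9, 5, 2 → 6
12 → 11, 7, 9, 5, 2 → 5
11 → 7, 9, 5, 2 → 4
7 → 5, 2 → 2
9 → 5, 2 → 2
5 → 2 → 1
2 → none → 0
Sum: 8 + 8 + 7 + 6 + 5 + 4 + 2 + 2 + 1 + 0 = 43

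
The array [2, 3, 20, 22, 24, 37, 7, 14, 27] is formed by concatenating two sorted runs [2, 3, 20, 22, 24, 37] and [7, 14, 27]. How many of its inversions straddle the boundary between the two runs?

9 cross-inversions

Count, for every r in R, how many entries of L exceed r:
r = 7: 20, 22, 24, 37 → 4
r = 14: 20, 22, 24, 37 → 4
r = 27: 37 → 1
Cross-inversions: 4 + 4 + 1 = 9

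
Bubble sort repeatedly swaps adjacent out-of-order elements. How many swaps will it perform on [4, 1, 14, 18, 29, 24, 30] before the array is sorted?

There are 2 swaps.

Minimum adjacent swaps = number of inversions (each swap of adjacent out-of-order elements removes one inversion and no swap can remove more).
Count inversions — for each element, later elements that are smaller:
4: 1 → 1
1: none → 0
14: none → 0
18: none → 0
29: 24 → 1
24: none → 0
30: none → 0
Total inversions: 1 + 0 + 0 + 0 + 1 + 0 + 0 = 2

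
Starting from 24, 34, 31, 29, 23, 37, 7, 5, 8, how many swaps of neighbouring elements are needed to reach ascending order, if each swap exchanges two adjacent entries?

26

Each adjacent swap fixes exactly one inversion, so the minimum swap count equals the number of inversions.
Count inversions — for each element, later elements that are smaller:
24: 23, 7, 5, 8 → 4
34: 31, 29, 23, 7, 5, 8 → 6
31: 29, 23, 7, 5, 8 → 5
29: 23, 7, 5, 8 → 4
23: 7, 5, 8 → 3
37: 7, 5, 8 → 3
7: 5 → 1
5: none → 0
8: none → 0
Total inversions: 4 + 6 + 5 + 4 + 3 + 3 + 1 + 0 + 0 = 26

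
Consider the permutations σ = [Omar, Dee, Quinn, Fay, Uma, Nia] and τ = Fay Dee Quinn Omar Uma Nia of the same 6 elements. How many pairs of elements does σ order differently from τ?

5

Assign each item its position (1..6) in the first ordering, then rewrite the second ordering as that position sequence:
positions: Omar→1, Dee→2, Quinn→3, Fay→4, Uma→5, Nia→6
second ordering as positions: [4, 2, 3, 1, 5, 6]
Discordant pairs = inversions in this position sequence.
4: 2, 3, 1 → 3
2: 1 → 1
3: 1 → 1
1: 0
5: 0
6: 0
Total: 3 + 1 + 1 + 0 + 0 + 0 = 5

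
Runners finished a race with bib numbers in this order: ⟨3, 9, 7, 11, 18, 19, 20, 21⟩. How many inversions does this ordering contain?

1

For each element, count later entries that are smaller:
3: 0
9: 1
7: 0
11: 0
18: 0
19: 0
20: 0
21: 0
Sum: 0 + 1 + 0 + 0 + 0 + 0 + 0 + 0 = 1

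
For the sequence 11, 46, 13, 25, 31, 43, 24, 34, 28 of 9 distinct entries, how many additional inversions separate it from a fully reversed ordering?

Maximum inversions for 9 distinct elements is C(9, 2) = 9·8/2 = 36.
Current inversions — for each element, count later smaller elements:
11: 0
46: 7
13: 0
25: 1
31: 2
43: 3
24: 0
34: 1
28: 0
Current total: 0 + 7 + 0 + 1 + 2 + 3 + 0 + 1 + 0 = 14
Shortfall: 36 − 14 = 22

22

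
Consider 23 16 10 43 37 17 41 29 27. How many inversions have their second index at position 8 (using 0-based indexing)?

4

The element at index 8 is 27.
Elements before it: 23, 16, 10, 43, 37, 17, 41, 29
Those larger than 27: 43, 37, 41, 29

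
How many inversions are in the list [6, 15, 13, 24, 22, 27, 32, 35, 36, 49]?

2 inversions

Sweep left to right; for each value list the smaller values that follow it:
6: 0
15: 1
13: 0
24: 1
22: 0
27: 0
32: 0
35: 0
36: 0
49: 0
Sum: 0 + 1 + 0 + 1 + 0 + 0 + 0 + 0 + 0 + 0 = 2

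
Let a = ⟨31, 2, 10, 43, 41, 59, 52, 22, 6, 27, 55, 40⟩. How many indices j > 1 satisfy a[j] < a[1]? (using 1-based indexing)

5

The element at index 1 is 31.
Elements after it: 2, 10, 43, 41, 59, 52, 22, 6, 27, 55, 40
Those smaller than 31: 2, 10, 22, 6, 27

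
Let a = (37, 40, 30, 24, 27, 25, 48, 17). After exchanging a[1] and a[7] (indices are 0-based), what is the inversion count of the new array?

There are 10 inversions.

Positions 1 and 7 hold 40 and 17; after swapping, the array is [37, 17, 30, 24, 27, 25, 48, 40].
Count, for each position, how many later elements it exceeds:
37: 5
17: 0
30: 3
24: 0
27: 1
25: 0
48: 1
40: 0
Sum: 5 + 0 + 3 + 0 + 1 + 0 + 1 + 0 = 10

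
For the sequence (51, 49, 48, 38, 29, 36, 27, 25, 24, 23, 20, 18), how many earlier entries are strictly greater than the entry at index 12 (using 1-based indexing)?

11 such elements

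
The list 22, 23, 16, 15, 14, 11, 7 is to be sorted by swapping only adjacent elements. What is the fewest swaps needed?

Each adjacent swap fixes exactly one inversion, so the minimum swap count equals the number of inversions.
Count inversions — for each element, later elements that are smaller:
22: 16, 15, 14, 11, 7 → 5
23: 16, 15, 14, 11, 7 → 5
16: 15, 14, 11, 7 → 4
15: 14, 11, 7 → 3
14: 11, 7 → 2
11: 7 → 1
7: none → 0
Total inversions: 5 + 5 + 4 + 3 + 2 + 1 + 0 = 20

20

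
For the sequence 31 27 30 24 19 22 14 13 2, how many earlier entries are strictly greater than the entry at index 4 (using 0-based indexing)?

4 such elements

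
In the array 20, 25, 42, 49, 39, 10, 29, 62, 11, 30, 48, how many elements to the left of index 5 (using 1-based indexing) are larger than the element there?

2 such elements

The element at index 5 is 39.
Elements before it: 20, 25, 42, 49
Those larger than 39: 42, 49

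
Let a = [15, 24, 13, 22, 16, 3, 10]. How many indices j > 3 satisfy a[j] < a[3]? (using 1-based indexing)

2 such elements

The element at index 3 is 13.
Elements after it: 22, 16, 3, 10
Those smaller than 13: 3, 10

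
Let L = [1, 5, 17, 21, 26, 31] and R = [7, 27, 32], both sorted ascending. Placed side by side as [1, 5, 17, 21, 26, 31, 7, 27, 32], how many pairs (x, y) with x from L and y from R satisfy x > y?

For each element r of the right run, count left-run elements greater than r:
r = 7: 17, 21, 26, 31 → 4
r = 27: 31 → 1
r = 32: none → 0
Cross-inversions: 4 + 1 + 0 = 5

Cross-inversions: 5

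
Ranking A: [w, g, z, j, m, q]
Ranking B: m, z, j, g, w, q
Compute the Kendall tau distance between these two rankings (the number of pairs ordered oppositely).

9 discordant pairs

Assign each item its position (1..6) in the first ordering, then rewrite the second ordering as that position sequence:
positions: w→1, g→2, z→3, j→4, m→5, q→6
second ordering as positions: [5, 3, 4, 2, 1, 6]
Discordant pairs = inversions in this position sequence.
5: 3, 4, 2, 1 → 4
3: 2, 1 → 2
4: 2, 1 → 2
2: 1 → 1
1: 0
6: 0
Total: 4 + 2 + 2 + 1 + 0 + 0 = 9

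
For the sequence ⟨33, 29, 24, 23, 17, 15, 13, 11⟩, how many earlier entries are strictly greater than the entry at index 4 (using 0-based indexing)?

4 such elements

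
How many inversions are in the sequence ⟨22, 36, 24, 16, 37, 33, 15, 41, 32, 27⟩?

Count, for each position, how many later elements it exceeds:
22: 2
36: 6
24: 2
16: 1
37: 4
33: 3
15: 0
41: 2
32: 1
27: 0
Sum: 2 + 6 + 2 + 1 + 4 + 3 + 0 + 2 + 1 + 0 = 21

21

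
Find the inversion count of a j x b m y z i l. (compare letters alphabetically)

12 out-of-order pairs

Element-by-element contributions:
a → none → 0
j → b, i → 2
x → b, m, i, l → 4
b → none → 0
m → i, l → 2
y → i, l → 2
z → i, l → 2
i → none → 0
l → none → 0
Sum: 0 + 2 + 4 + 0 + 2 + 2 + 2 + 0 + 0 = 12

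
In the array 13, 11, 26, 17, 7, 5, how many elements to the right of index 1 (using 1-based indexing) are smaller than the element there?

3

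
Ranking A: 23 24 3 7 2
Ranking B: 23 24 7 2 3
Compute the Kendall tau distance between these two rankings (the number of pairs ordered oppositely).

There are 2 discordant pairs.

Assign each item its position (1..5) in the first ordering, then rewrite the second ordering as that position sequence:
positions: 23→1, 24→2, 3→3, 7→4, 2→5
second ordering as positions: [1, 2, 4, 5, 3]
Discordant pairs = inversions in this position sequence.
1: 0
2: 0
4: 3 → 1
5: 3 → 1
3: 0
Total: 0 + 0 + 1 + 1 + 0 = 2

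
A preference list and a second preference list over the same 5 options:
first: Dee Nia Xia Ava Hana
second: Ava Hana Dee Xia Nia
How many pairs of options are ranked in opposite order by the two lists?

7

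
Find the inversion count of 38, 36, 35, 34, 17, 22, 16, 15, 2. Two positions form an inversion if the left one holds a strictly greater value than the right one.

There are 35 inversions.

Sweep left to right; for each value list the smaller values that follow it:
38 → 36, 35, 34, 17, 22, 16, 15, 2 → 8
36 → 35, 34, 17, 22, 16, 15, 2 → 7
35 → 34, 17, 22, 16, 15, 2 → 6
34 → 17, 22, 16, 15, 2 → 5
17 → 16, 15, 2 → 3
22 → 16, 15, 2 → 3
16 → 15, 2 → 2
15 → 2 → 1
2 → none → 0
Sum: 8 + 7 + 6 + 5 + 3 + 3 + 2 + 1 + 0 = 35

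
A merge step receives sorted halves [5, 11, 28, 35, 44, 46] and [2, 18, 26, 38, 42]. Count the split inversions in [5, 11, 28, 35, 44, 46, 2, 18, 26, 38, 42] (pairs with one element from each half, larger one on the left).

18 cross-inversions

Count, for every r in R, how many entries of L exceed r:
r = 2: 5, 11, 28, 35, 44, 46 → 6
r = 18: 28, 35, 44, 46 → 4
r = 26: 28, 35, 44, 46 → 4
r = 38: 44, 46 → 2
r = 42: 44, 46 → 2
Cross-inversions: 6 + 4 + 4 + 2 + 2 = 18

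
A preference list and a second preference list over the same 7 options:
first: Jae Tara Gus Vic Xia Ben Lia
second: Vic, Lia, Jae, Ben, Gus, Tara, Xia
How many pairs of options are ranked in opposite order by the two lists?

Assign each item its position (1..7) in the first ordering, then rewrite the second ordering as that position sequence:
positions: Jae→1, Tara→2, Gus→3, Vic→4, Xia→5, Ben→6, Lia→7
second ordering as positions: [4, 7, 1, 6, 3, 2, 5]
Discordant pairs = inversions in this position sequence.
4: 1, 3, 2 → 3
7: 1, 6, 3, 2, 5 → 5
1: 0
6: 3, 2, 5 → 3
3: 2 → 1
2: 0
5: 0
Total: 3 + 5 + 0 + 3 + 1 + 0 + 0 = 12

12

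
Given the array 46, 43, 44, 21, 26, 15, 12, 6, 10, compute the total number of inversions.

33

Count, for each position, how many later elements it exceeds:
46 → 43, 44, 21, 26, 15, 12, 6, 10 → 8
43 → 21, 26, 15, 12, 6, 10 → 6
44 → 21, 26, 15, 12, 6, 10 → 6
21 → 15, 12, 6, 10 → 4
26 → 15, 12, 6, 10 → 4
15 → 12, 6, 10 → 3
12 → 6, 10 → 2
6 → none → 0
10 → none → 0
Sum: 8 + 6 + 6 + 4 + 4 + 3 + 2 + 0 + 0 = 33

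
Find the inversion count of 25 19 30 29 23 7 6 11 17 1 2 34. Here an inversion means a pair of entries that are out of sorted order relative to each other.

44 inversions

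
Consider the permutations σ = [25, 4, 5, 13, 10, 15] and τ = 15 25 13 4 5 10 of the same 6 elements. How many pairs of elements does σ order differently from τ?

7 discordant pairs

Assign each item its position (1..6) in the first ordering, then rewrite the second ordering as that position sequence:
positions: 25→1, 4→2, 5→3, 13→4, 10→5, 15→6
second ordering as positions: [6, 1, 4, 2, 3, 5]
Discordant pairs = inversions in this position sequence.
6: 1, 4, 2, 3, 5 → 5
1: 0
4: 2, 3 → 2
2: 0
3: 0
5: 0
Total: 5 + 0 + 2 + 0 + 0 + 0 = 7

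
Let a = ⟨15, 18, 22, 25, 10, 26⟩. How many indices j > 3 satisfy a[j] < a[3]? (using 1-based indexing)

1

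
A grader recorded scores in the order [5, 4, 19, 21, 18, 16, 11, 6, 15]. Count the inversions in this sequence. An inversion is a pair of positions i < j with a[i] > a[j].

19

Element-by-element contributions:
5 → 4 → 1
4 → none → 0
19 → 18, 16, 11, 6, 15 → 5
21 → 18, 16, 11, 6, 15 → 5
18 → 16, 11, 6, 15 → 4
16 → 11, 6, 15 → 3
11 → 6 → 1
6 → none → 0
15 → none → 0
Sum: 1 + 0 + 5 + 5 + 4 + 3 + 1 + 0 + 0 = 19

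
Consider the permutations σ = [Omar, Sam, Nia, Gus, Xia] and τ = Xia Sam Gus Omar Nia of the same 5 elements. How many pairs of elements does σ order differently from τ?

Assign each item its position (1..5) in the first ordering, then rewrite the second ordering as that position sequence:
positions: Omar→1, Sam→2, Nia→3, Gus→4, Xia→5
second ordering as positions: [5, 2, 4, 1, 3]
Discordant pairs = inversions in this position sequence.
5: 2, 4, 1, 3 → 4
2: 1 → 1
4: 1, 3 → 2
1: 0
3: 0
Total: 4 + 1 + 2 + 0 + 0 = 7

7 discordant pairs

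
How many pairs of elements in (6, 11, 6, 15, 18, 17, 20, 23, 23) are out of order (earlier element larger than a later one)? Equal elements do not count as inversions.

2

Sweep left to right; for each value list the smaller values that follow it:
6: 0
11: 1
6: 0
15: 0
18: 1
17: 0
20: 0
23: 0
23: 0
Sum: 0 + 1 + 0 + 0 + 1 + 0 + 0 + 0 + 0 = 2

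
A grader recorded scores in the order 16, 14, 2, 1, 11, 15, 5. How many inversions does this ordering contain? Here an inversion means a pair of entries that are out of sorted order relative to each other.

Inversions: 13

For each element, count later entries that are smaller:
16: 6
14: 4
2: 1
1: 0
11: 1
15: 1
5: 0
Sum: 6 + 4 + 1 + 0 + 1 + 1 + 0 = 13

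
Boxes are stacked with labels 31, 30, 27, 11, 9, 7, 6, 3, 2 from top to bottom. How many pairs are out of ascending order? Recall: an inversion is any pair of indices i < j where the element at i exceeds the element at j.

36

Element-by-element contributions:
31 → 30, 27, 11, 9, 7, 6, 3, 2 → 8
30 → 27, 11, 9, 7, 6, 3, 2 → 7
27 → 11, 9, 7, 6, 3, 2 → 6
11 → 9, 7, 6, 3, 2 → 5
9 → 7, 6, 3, 2 → 4
7 → 6, 3, 2 → 3
6 → 3, 2 → 2
3 → 2 → 1
2 → none → 0
Sum: 8 + 7 + 6 + 5 + 4 + 3 + 2 + 1 + 0 = 36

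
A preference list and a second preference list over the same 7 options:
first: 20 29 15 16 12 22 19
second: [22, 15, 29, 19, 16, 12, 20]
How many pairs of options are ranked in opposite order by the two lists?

There are 13 pairs.

Assign each item its position (1..7) in the first ordering, then rewrite the second ordering as that position sequence:
positions: 20→1, 29→2, 15→3, 16→4, 12→5, 22→6, 19→7
second ordering as positions: [6, 3, 2, 7, 4, 5, 1]
Discordant pairs = inversions in this position sequence.
6: 3, 2, 4, 5, 1 → 5
3: 2, 1 → 2
2: 1 → 1
7: 4, 5, 1 → 3
4: 1 → 1
5: 1 → 1
1: 0
Total: 5 + 2 + 1 + 3 + 1 + 1 + 0 = 13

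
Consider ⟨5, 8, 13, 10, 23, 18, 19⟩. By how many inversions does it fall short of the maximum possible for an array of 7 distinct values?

18

Maximum inversions for 7 distinct elements is C(7, 2) = 7·6/2 = 21.
Current inversions — for each element, count later smaller elements:
5: 0
8: 0
13: 1
10: 0
23: 2
18: 0
19: 0
Current total: 0 + 0 + 1 + 0 + 2 + 0 + 0 = 3
Shortfall: 21 − 3 = 18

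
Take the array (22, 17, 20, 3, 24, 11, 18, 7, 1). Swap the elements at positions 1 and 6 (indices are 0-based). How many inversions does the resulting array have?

Positions 1 and 6 hold 17 and 18; after swapping, the array is [22, 18, 20, 3, 24, 11, 17, 7, 1].
Element-by-element contributions:
22: 7
18: 5
20: 5
3: 1
24: 4
11: 2
17: 2
7: 1
1: 0
Sum: 7 + 5 + 5 + 1 + 4 + 2 + 2 + 1 + 0 = 27

27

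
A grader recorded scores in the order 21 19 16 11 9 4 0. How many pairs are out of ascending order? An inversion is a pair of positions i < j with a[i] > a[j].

21

Sweep left to right; for each value list the smaller values that follow it:
21: 6
19: 5
16: 4
11: 3
9: 2
4: 1
0: 0
Sum: 6 + 5 + 4 + 3 + 2 + 1 + 0 = 21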